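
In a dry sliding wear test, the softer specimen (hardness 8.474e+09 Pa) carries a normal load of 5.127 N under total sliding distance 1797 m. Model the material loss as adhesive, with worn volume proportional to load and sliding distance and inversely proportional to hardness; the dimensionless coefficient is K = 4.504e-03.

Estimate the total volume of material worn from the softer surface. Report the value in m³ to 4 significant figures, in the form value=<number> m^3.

Intermediate values appear rounded, and the computation maintains exact precision, and rounded once at the end to 4 significant figures.
Collected in SI base units: W = 5.127 N, H = 8.474e+09 Pa, K = 4.504e-03.
Apply Archard: V = K·W·L/H = 4.504e-03 · 5.127 · 1797 / 8.474e+09 = 4.897e-09 m³.

value=4.897e-09 m^3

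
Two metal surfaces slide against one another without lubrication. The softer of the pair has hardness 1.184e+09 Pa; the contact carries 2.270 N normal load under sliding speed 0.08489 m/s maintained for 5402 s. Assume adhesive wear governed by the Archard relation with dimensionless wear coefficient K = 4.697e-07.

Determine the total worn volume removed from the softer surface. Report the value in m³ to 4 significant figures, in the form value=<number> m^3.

The algebra carries exact precision, and shown intermediates are rounded — a single final rounding, at four significant figures.
Convert: Total distance L = v·t = 0.08489 m/s × 5402 s = 458.6 m.
Working in SI base units: W = 2.270 N, H = 1.184e+09 Pa, K = 4.697e-07.
Apply Archard: V = K·W·L/H = 4.697e-07 · 2.270 · 458.6 / 1.184e+09 = 4.130e-13 m³.

value=4.130e-13 m^3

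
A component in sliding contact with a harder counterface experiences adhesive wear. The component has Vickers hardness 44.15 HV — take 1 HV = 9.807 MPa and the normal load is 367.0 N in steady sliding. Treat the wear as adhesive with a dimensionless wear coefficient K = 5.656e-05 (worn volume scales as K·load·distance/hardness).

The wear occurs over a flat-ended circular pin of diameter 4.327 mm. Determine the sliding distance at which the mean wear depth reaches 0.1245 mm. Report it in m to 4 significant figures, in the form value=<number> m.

The computation maintains full float precision. The intermediates are shown rounded. Rounded just once, at 4 significant figures.
Hardness H = 44.15 HV × 9.807 MPa/HV = 433.0 MPa = 4.330e+08 Pa.
Pin diameter d = 4.327 mm = 0.004327 m. Contact area A = π·d²/4 = π·(0.004327 m)²/4 = 1.470e-05 m².
Depth limit h_lim = 0.1245 mm = 1.245e-04 m.
SI base units throughout: W = 367.0 N, H = 4.330e+08 Pa, K = 5.656e-05.
At the depth limit, V_lim = h_lim·A = 1.245e-04 · 1.470e-05 = 1.831e-09 m³.
Sliding life L = V_lim·H/(K·W) = 1.831e-09 · 4.330e+08 / (5.656e-05 · 367.0) = 38.19 m.

value=38.19 m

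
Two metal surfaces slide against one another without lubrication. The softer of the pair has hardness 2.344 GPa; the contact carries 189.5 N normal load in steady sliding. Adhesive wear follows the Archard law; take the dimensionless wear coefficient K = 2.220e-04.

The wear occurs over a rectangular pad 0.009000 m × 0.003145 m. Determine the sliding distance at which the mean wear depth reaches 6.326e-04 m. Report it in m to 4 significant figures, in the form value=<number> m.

Each operation maintains full precision, and the intermediates are printed rounded — rounded once at the end, at 4 significant figures.
Hardness H = 2.344 GPa = 2.344e+09 Pa.
Contact area A = 0.009000 m × 0.003145 m = 2.830e-05 m².
Restated in SI base units: W = 189.5 N, H = 2.344e+09 Pa, K = 2.220e-04.
Volume at the limit: V_lim = h_lim·A = 6.326e-04 · 2.830e-05 = 1.791e-08 m³.
Life L = V_lim·H/(K·W) = 1.791e-08 · 2.344e+09 / (2.220e-04 · 189.5) = 997.7 m.

value=997.7 m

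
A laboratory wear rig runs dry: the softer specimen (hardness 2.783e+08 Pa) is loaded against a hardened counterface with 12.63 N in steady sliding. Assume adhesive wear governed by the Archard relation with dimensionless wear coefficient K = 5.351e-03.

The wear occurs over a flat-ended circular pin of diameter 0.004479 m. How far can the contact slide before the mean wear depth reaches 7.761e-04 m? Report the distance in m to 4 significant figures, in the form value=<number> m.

value=50.36 m

Intermediate values are printed rounded — all arithmetic runs at full precision, and rounded just once to four significant figures.
Contact area A = π·d²/4 = π·(0.004479 m)²/4 = 1.576e-05 m².
Working in SI base units: W = 12.63 N, H = 2.783e+08 Pa, K = 5.351e-03.
At the depth limit, V_lim = h_lim·A = 7.761e-04 · 1.576e-05 = 1.223e-08 m³.
Inverting, life L = V_lim·H/(K·W) = 1.223e-08 · 2.783e+08 / (5.351e-03 · 12.63) = 50.36 m.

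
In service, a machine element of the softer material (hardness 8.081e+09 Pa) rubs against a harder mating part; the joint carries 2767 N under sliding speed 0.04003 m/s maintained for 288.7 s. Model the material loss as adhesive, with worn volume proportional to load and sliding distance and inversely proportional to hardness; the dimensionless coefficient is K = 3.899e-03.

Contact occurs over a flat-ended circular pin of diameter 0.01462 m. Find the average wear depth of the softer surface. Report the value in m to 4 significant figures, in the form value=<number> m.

All working math runs at full float precision. Quoted intermediates are rounded; one last rounding, at four significant figures.
Path length L = v·t = 0.04003 m/s × 288.7 s = 11.56 m.
Contact area A = π·d²/4 = π·(0.01462 m)²/4 = 1.679e-04 m².
As SI base values: W = 2767 N, H = 8.081e+09 Pa, K = 3.899e-03.
Volume removed: V = K·W·L/H = 3.899e-03 · 2767 · 11.56 / 8.081e+09 = 1.543e-08 m³.
Mean wear depth h = V/A = 1.543e-08 / 1.679e-04 = 9.191e-05 m.

value=9.191e-05 m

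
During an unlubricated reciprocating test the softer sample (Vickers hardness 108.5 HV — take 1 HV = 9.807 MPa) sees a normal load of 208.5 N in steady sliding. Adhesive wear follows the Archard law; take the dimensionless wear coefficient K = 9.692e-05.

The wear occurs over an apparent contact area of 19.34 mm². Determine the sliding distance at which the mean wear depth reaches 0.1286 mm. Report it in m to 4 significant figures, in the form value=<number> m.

Intermediates are shown rounded — the computation runs at full float precision, and a lone final rounding, at 4 significant figures.
Hardness H = 108.5 HV × 9.807 MPa/HV = 1064 MPa = 1.064e+09 Pa.
Contact area A = 19.34 mm² = 1.934e-05 m².
Depth limit h_lim = 0.1286 mm = 1.286e-04 m.
SI base units throughout: W = 208.5 N, H = 1.064e+09 Pa, K = 9.692e-05.
Wearable volume V_lim = h_lim·A = 1.286e-04 · 1.934e-05 = 2.487e-09 m³.
Sliding life L = V_lim·H/(K·W) = 2.487e-09 · 1.064e+09 / (9.692e-05 · 208.5) = 131.0 m.

value=131.0 m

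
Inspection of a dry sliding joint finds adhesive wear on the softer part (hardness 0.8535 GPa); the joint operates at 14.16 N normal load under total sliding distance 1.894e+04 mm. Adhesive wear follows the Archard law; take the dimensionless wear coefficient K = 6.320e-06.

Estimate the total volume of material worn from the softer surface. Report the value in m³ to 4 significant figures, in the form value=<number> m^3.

Intermediate values appear rounded — every step holds exact precision, and one final rounding: 4 significant digits.
Convert: Total distance L = 1.894e+04 mm = 18.94 m.
Convert: Hardness H = 0.8535 GPa = 8.535e+08 Pa.
In SI base units, W = 14.16 N, H = 8.535e+08 Pa, K = 6.320e-06.
Archard volume V = K·W·L/H = 6.320e-06 · 14.16 · 18.94 / 8.535e+08 = 1.986e-12 m³.

value=1.986e-12 m^3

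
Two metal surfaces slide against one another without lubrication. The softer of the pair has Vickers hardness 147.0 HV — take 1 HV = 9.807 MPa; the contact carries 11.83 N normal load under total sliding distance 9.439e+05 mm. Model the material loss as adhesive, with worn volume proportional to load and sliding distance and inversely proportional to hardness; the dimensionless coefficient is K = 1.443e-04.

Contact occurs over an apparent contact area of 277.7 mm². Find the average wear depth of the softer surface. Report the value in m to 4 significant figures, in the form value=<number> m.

value=4.025e-06 m

The intermediates are shown rounded, and every step keeps exact precision; one final rounding: four significant figures.
Convert: Path length L = 9.439e+05 mm = 943.9 m.
Convert: Hardness H = 147.0 HV × 9.807 MPa/HV = 1442 MPa = 1.442e+09 Pa.
Convert: Contact area A = 277.7 mm² = 2.777e-04 m².
Working in SI base units: W = 11.83 N, H = 1.442e+09 Pa, K = 1.443e-04.
Worn volume V = K·W·L/H = 1.443e-04 · 11.83 · 943.9 / 1.442e+09 = 1.118e-09 m³.
Depth h = V/A = 1.118e-09 / 2.777e-04 = 4.025e-06 m.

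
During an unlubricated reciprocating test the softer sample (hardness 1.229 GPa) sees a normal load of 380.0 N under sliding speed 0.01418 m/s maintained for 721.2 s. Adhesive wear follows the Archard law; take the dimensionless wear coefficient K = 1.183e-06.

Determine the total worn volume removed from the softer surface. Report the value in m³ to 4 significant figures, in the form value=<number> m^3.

value=3.741e-12 m^3

Intermediate values appear rounded. The algebra holds full precision — rounded once at the end: 4 significant digits.
Total distance L = v·t = 0.01418 m/s × 721.2 s = 10.23 m.
Hardness H = 1.229 GPa = 1.229e+09 Pa.
Restated in SI base units: W = 380.0 N, H = 1.229e+09 Pa, K = 1.183e-06.
Archard relation: V = K·W·L/H = 1.183e-06 · 380.0 · 10.23 / 1.229e+09 = 3.741e-12 m³.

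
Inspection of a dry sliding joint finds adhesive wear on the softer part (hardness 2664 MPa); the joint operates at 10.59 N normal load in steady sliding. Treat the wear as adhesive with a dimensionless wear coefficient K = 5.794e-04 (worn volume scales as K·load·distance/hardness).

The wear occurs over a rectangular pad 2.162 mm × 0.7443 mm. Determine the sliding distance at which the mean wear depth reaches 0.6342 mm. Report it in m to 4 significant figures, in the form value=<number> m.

value=443.1 m

The intermediates are printed rounded; each operation holds full float precision, and a lone final rounding: 4 significant digits.
Hardness H = 2664 MPa = 2.664e+09 Pa.
Pad sides 2.162 mm × 0.7443 mm = 2.162e-03 m × 7.443e-04 m. Contact area A = 2.162e-03 m × 7.443e-04 m = 1.609e-06 m².
Depth limit h_lim = 0.6342 mm = 6.342e-04 m.
As SI base values: W = 10.59 N, H = 2.664e+09 Pa, K = 5.794e-04.
Permissible volume V_lim = h_lim·A = 6.342e-04 · 1.609e-06 = 1.021e-09 m³.
Sliding life L = V_lim·H/(K·W) = 1.021e-09 · 2.664e+09 / (5.794e-04 · 10.59) = 443.1 m.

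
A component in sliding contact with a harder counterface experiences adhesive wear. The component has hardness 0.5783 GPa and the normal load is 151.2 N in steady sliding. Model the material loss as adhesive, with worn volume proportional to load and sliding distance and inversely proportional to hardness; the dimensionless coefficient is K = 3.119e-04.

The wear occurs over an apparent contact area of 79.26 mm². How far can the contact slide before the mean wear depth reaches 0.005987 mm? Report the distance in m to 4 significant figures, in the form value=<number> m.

value=5.819 m

Intermediates are shown rounded, and each operation carries full float precision. Rounded just once to four significant figures.
Hardness H = 0.5783 GPa = 5.783e+08 Pa.
Contact area A = 79.26 mm² = 7.926e-05 m².
Depth limit h_lim = 0.005987 mm = 5.987e-06 m.
Collected in SI base units: W = 151.2 N, H = 5.783e+08 Pa, K = 3.119e-04.
Volume at the limit: V_lim = h_lim·A = 5.987e-06 · 7.926e-05 = 4.745e-10 m³.
Life L = V_lim·H/(K·W) = 4.745e-10 · 5.783e+08 / (3.119e-04 · 151.2) = 5.819 m.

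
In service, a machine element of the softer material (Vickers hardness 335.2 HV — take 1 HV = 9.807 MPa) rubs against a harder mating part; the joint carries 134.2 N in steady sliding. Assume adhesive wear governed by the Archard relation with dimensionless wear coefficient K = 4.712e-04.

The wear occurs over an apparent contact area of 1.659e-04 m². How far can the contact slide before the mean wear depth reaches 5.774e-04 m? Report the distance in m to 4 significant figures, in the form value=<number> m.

The intermediates appear rounded — the computation keeps full float precision; a lone final rounding, at 4 significant figures.
Convert: Hardness H = 335.2 HV × 9.807 MPa/HV = 3287 MPa = 3.287e+09 Pa.
SI base units throughout: W = 134.2 N, H = 3.287e+09 Pa, K = 4.712e-04.
Permissible volume V_lim = h_lim·A = 5.774e-04 · 1.659e-04 = 9.579e-08 m³.
Sliding life L = V_lim·H/(K·W) = 9.579e-08 · 3.287e+09 / (4.712e-04 · 134.2) = 4980 m.

value=4980 m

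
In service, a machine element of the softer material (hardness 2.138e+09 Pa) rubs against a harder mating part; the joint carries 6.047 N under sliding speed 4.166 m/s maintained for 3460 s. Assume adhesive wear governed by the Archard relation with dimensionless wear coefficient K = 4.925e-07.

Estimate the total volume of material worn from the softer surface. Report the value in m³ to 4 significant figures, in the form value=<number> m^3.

value=2.008e-11 m^3

The intermediates are shown rounded — each operation keeps full float precision — a lone final rounding, at four significant digits.
Convert: The distance L = v·t = 4.166 m/s × 3460 s = 1.441e+04 m.
Expressed in SI base units: W = 6.047 N, H = 2.138e+09 Pa, K = 4.925e-07.
Archard relation: V = K·W·L/H = 4.925e-07 · 6.047 · 1.441e+04 / 2.138e+09 = 2.008e-11 m³.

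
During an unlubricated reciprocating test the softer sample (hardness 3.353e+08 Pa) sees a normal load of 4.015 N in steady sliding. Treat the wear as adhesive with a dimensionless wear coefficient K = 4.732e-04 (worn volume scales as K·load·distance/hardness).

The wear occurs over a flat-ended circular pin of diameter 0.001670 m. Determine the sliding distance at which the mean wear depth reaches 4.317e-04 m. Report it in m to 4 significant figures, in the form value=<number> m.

value=166.9 m

Intermediate values are printed rounded. The computation maintains exact precision. Rounded just once to four significant figures.
Convert: Contact area A = π·d²/4 = π·(0.001670 m)²/4 = 2.190e-06 m².
As SI base values: W = 4.015 N, H = 3.353e+08 Pa, K = 4.732e-04.
At the depth limit, V_lim = h_lim·A = 4.317e-04 · 2.190e-06 = 9.456e-10 m³.
So the life L = V_lim·H/(K·W) = 9.456e-10 · 3.353e+08 / (4.732e-04 · 4.015) = 166.9 m.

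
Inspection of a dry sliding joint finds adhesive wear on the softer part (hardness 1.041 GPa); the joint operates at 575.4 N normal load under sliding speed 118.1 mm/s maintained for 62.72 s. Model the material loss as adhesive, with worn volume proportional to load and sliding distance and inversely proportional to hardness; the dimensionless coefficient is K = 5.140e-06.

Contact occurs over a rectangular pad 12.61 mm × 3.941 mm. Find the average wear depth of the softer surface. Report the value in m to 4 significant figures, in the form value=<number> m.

value=4.235e-07 m

Intermediates appear rounded; the computation carries exact precision; rounded once at the end: four significant digits.
Convert: Sliding speed v = 118.1 mm/s = 0.1181 m/s. Distance covered L = v·t = 0.1181 m/s × 62.72 s = 7.407 m.
Convert: Hardness H = 1.041 GPa = 1.041e+09 Pa.
Convert: Pad sides 12.61 mm × 3.941 mm = 0.01261 m × 0.003941 m. Contact area A = 0.01261 m × 0.003941 m = 4.970e-05 m².
In SI base units: W = 575.4 N, H = 1.041e+09 Pa, K = 5.140e-06.
Apply Archard: V = K·W·L/H = 5.140e-06 · 575.4 · 7.407 / 1.041e+09 = 2.104e-11 m³.
Depth of wear h = V/A = 2.104e-11 / 4.970e-05 = 4.235e-07 m.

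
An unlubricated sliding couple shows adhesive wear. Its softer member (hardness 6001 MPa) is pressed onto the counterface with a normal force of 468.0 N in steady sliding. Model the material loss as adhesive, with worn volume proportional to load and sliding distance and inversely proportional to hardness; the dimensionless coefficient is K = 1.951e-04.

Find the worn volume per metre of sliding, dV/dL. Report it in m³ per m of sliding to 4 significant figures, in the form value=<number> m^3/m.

value=1.522e-11 m^3/m

The computation carries full precision. The intermediates are printed rounded; rounded just once to four significant figures.
Convert: Hardness H = 6001 MPa = 6.001e+09 Pa.
In SI base units: W = 468.0 N, H = 6.001e+09 Pa, K = 1.951e-04.
Rate of wear dV/dL = K·W/H (no L dependence): 1.951e-04 · 468.0 / 6.001e+09 = 1.522e-11 m³/m.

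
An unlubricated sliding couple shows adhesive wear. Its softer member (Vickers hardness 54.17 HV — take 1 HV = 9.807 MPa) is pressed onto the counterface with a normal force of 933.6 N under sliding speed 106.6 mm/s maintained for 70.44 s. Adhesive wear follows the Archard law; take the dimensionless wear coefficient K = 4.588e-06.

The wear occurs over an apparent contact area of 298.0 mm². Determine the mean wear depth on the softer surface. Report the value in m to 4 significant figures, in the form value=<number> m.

value=2.032e-07 m

Intermediates are shown rounded, and each operation carries full float precision; one final rounding to four significant digits.
Sliding speed v = 106.6 mm/s = 0.1066 m/s. The distance L = v·t = 0.1066 m/s × 70.44 s = 7.509 m.
Hardness H = 54.17 HV × 9.807 MPa/HV = 531.2 MPa = 5.312e+08 Pa.
Contact area A = 298.0 mm² = 2.980e-04 m².
Collected in SI base units: W = 933.6 N, H = 5.312e+08 Pa, K = 4.588e-06.
Archard volume V = K·W·L/H = 4.588e-06 · 933.6 · 7.509 / 5.312e+08 = 6.054e-11 m³.
Average depth h = V/A = 6.054e-11 / 2.980e-04 = 2.032e-07 m.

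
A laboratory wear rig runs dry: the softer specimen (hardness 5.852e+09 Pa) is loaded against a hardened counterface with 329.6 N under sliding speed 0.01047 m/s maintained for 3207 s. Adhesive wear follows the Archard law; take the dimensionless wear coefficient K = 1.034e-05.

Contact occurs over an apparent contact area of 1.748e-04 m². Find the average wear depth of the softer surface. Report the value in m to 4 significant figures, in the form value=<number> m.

Intermediate values are shown rounded. The computation maintains exact precision; rounded just once, at 4 significant digits.
Distance L = v·t = 0.01047 m/s × 3207 s = 33.58 m.
In SI base units, W = 329.6 N, H = 5.852e+09 Pa, K = 1.034e-05.
Worn volume V = K·W·L/H = 1.034e-05 · 329.6 · 33.58 / 5.852e+09 = 1.955e-11 m³.
Depth h = V/A = 1.955e-11 / 1.748e-04 = 1.119e-07 m.

value=1.119e-07 m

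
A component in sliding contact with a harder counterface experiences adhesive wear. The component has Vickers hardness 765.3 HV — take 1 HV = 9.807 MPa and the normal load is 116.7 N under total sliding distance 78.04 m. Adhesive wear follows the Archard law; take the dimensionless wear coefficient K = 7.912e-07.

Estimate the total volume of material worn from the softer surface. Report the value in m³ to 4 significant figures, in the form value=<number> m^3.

value=9.601e-13 m^3

Intermediates are shown rounded; all arithmetic maintains full float precision — rounded once at the end to four significant digits.
Hardness H = 765.3 HV × 9.807 MPa/HV = 7505 MPa = 7.505e+09 Pa.
In SI base units: W = 116.7 N, H = 7.505e+09 Pa, K = 7.912e-07.
Worn volume V = K·W·L/H = 7.912e-07 · 116.7 · 78.04 / 7.505e+09 = 9.601e-13 m³.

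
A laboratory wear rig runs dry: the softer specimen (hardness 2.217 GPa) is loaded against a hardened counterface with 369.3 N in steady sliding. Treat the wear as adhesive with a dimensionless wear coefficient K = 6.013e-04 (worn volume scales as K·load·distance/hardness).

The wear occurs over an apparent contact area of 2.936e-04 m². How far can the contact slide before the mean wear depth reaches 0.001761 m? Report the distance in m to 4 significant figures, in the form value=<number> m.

value=5162 m

The computation keeps exact precision, and shown intermediates are rounded — one last rounding: 4 significant digits.
Hardness H = 2.217 GPa = 2.217e+09 Pa.
In SI base units: W = 369.3 N, H = 2.217e+09 Pa, K = 6.013e-04.
At the depth limit, V_lim = h_lim·A = 0.001761 · 2.936e-04 = 5.170e-07 m³.
Sliding life L = V_lim·H/(K·W) = 5.170e-07 · 2.217e+09 / (6.013e-04 · 369.3) = 5162 m.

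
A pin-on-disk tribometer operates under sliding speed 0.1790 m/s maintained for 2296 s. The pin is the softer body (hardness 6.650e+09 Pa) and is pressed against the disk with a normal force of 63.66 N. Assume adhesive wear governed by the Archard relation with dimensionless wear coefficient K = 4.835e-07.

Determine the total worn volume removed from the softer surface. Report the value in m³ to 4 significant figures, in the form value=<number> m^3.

value=1.902e-12 m^3

The intermediates appear rounded. Every step runs at full precision, and a single final rounding to four significant figures.
Convert: Distance L = v·t = 0.1790 m/s × 2296 s = 411.0 m.
Collected in SI base units: W = 63.66 N, H = 6.650e+09 Pa, K = 4.835e-07.
Apply Archard: V = K·W·L/H = 4.835e-07 · 63.66 · 411.0 / 6.650e+09 = 1.902e-12 m³.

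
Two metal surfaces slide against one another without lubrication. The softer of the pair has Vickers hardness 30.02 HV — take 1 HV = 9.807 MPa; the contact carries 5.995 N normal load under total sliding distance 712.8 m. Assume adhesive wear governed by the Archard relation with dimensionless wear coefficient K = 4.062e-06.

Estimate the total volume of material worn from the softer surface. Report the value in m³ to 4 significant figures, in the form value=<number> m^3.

value=5.896e-11 m^3

Each operation carries exact precision — the intermediates appear rounded, and one last rounding to 4 significant figures.
Hardness H = 30.02 HV × 9.807 MPa/HV = 294.4 MPa = 2.944e+08 Pa.
In SI base units, W = 5.995 N, H = 2.944e+08 Pa, K = 4.062e-06.
Archard volume V = K·W·L/H = 4.062e-06 · 5.995 · 712.8 / 2.944e+08 = 5.896e-11 m³.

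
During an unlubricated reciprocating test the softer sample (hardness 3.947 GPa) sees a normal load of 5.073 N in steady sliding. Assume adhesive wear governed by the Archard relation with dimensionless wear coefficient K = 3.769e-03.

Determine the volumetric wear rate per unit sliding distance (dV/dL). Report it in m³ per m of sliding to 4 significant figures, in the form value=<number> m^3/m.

value=4.844e-12 m^3/m

Intermediate values are displayed rounded, and the algebra keeps exact precision — one last rounding to four significant digits.
Convert: Hardness H = 3.947 GPa = 3.947e+09 Pa.
As SI base values: W = 5.073 N, H = 3.947e+09 Pa, K = 3.769e-03.
Wear rate dV/dL = K·W/H (no L dependence): 3.769e-03 · 5.073 / 3.947e+09 = 4.844e-12 m³/m.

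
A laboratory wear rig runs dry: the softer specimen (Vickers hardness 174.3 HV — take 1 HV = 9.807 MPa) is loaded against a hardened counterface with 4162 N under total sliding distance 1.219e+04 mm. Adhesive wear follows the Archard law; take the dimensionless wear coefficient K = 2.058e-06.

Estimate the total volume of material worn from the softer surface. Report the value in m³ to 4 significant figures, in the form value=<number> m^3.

Every step holds full float precision — intermediates are shown rounded — one final rounding to four significant digits.
Convert: Distance covered L = 1.219e+04 mm = 12.19 m.
Convert: Hardness H = 174.3 HV × 9.807 MPa/HV = 1709 MPa = 1.709e+09 Pa.
SI base units throughout: W = 4162 N, H = 1.709e+09 Pa, K = 2.058e-06.
Worn volume V = K·W·L/H = 2.058e-06 · 4162 · 12.19 / 1.709e+09 = 6.108e-11 m³.

value=6.108e-11 m^3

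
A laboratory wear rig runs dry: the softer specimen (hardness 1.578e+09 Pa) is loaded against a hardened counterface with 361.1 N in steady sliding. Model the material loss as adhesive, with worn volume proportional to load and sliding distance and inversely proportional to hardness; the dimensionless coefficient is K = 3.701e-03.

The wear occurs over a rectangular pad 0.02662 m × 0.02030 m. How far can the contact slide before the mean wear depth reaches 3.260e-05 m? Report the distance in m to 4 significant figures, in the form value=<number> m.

value=20.80 m

The intermediates are printed rounded, and every step carries full float precision. Rounded once at the end to 4 significant digits.
Convert: Contact area A = 0.02662 m × 0.02030 m = 5.404e-04 m².
In SI base units: W = 361.1 N, H = 1.578e+09 Pa, K = 3.701e-03.
Allowed volume V_lim = h_lim·A = 3.260e-05 · 5.404e-04 = 1.762e-08 m³.
Inverting, life L = V_lim·H/(K·W) = 1.762e-08 · 1.578e+09 / (3.701e-03 · 361.1) = 20.80 m.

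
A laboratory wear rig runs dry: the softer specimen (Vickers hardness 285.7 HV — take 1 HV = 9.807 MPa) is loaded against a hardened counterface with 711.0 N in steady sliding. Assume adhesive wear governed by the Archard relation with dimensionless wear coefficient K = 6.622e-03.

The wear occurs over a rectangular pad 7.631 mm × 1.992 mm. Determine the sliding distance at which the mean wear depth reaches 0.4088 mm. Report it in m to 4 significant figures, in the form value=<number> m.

All working math keeps full float precision; the intermediates are printed rounded. Rounded once at the end to four significant digits.
Hardness H = 285.7 HV × 9.807 MPa/HV = 2802 MPa = 2.802e+09 Pa.
Pad sides 7.631 mm × 1.992 mm = 0.007631 m × 0.001992 m. Contact area A = 0.007631 m × 0.001992 m = 1.520e-05 m².
Depth limit h_lim = 0.4088 mm = 4.088e-04 m.
Expressed in SI base units: W = 711.0 N, H = 2.802e+09 Pa, K = 6.622e-03.
Allowed volume V_lim = h_lim·A = 4.088e-04 · 1.520e-05 = 6.214e-09 m³.
Sliding life L = V_lim·H/(K·W) = 6.214e-09 · 2.802e+09 / (6.622e-03 · 711.0) = 3.698 m.

value=3.698 m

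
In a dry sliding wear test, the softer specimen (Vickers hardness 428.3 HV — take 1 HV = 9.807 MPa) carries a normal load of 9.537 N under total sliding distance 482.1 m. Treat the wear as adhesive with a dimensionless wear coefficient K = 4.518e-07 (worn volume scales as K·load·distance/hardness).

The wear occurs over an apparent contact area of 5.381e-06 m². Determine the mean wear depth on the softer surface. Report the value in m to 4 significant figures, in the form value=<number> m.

Each operation maintains exact precision — intermediates are printed rounded — rounded once at the end, at four significant figures.
Convert: Hardness H = 428.3 HV × 9.807 MPa/HV = 4200 MPa = 4.200e+09 Pa.
In SI base units: W = 9.537 N, H = 4.200e+09 Pa, K = 4.518e-07.
Volume removed: V = K·W·L/H = 4.518e-07 · 9.537 · 482.1 / 4.200e+09 = 4.946e-13 m³.
Depth of wear h = V/A = 4.946e-13 / 5.381e-06 = 9.191e-08 m.

value=9.191e-08 m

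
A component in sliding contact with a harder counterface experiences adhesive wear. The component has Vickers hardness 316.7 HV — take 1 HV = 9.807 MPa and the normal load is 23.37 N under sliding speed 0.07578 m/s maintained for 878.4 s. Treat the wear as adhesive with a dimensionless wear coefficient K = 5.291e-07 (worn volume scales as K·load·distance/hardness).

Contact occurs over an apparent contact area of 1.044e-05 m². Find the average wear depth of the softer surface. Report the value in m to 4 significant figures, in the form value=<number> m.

The intermediates are displayed rounded — each operation holds full float precision, and rounded once at the end: four significant figures.
Convert: Path length L = v·t = 0.07578 m/s × 878.4 s = 66.57 m.
Convert: Hardness H = 316.7 HV × 9.807 MPa/HV = 3106 MPa = 3.106e+09 Pa.
Expressed in SI base units: W = 23.37 N, H = 3.106e+09 Pa, K = 5.291e-07.
Wear volume V = K·W·L/H = 5.291e-07 · 23.37 · 66.57 / 3.106e+09 = 2.650e-13 m³.
Depth of wear h = V/A = 2.650e-13 / 1.044e-05 = 2.538e-08 m.

value=2.538e-08 m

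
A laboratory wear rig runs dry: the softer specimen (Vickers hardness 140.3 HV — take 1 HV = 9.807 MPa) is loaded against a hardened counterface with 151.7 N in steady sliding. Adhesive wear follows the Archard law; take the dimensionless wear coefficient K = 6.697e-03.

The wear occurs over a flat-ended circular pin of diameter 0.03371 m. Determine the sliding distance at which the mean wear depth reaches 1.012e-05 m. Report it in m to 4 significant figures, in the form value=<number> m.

Displayed values are rounded — every step runs at full precision, and rounded just once to 4 significant figures.
Hardness H = 140.3 HV × 9.807 MPa/HV = 1376 MPa = 1.376e+09 Pa.
Contact area A = π·d²/4 = π·(0.03371 m)²/4 = 8.925e-04 m².
Working in SI base units: W = 151.7 N, H = 1.376e+09 Pa, K = 6.697e-03.
Allowed volume V_lim = h_lim·A = 1.012e-05 · 8.925e-04 = 9.032e-09 m³.
So the life L = V_lim·H/(K·W) = 9.032e-09 · 1.376e+09 / (6.697e-03 · 151.7) = 12.23 m.

value=12.23 m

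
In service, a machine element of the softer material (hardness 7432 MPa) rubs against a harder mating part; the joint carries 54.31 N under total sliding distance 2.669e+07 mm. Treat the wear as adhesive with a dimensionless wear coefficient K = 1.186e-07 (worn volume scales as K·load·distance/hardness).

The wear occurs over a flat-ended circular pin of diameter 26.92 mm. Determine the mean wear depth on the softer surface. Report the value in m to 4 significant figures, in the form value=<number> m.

Quoted intermediates are rounded; all working math maintains full precision — one last rounding: four significant figures.
The distance L = 2.669e+07 mm = 2.669e+04 m.
Hardness H = 7432 MPa = 7.432e+09 Pa.
Pin diameter d = 26.92 mm = 0.02692 m. Contact area A = π·d²/4 = π·(0.02692 m)²/4 = 5.692e-04 m².
Expressed in SI base units: W = 54.31 N, H = 7.432e+09 Pa, K = 1.186e-07.
The Archard volume V = K·W·L/H = 1.186e-07 · 54.31 · 2.669e+04 / 7.432e+09 = 2.313e-11 m³.
Average depth h = V/A = 2.313e-11 / 5.692e-04 = 4.064e-08 m.

value=4.064e-08 m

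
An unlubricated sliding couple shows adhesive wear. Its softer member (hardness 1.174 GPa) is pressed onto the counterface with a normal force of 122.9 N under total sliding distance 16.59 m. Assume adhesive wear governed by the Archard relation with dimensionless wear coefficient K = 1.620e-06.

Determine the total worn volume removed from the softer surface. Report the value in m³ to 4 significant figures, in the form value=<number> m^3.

All working math maintains exact precision. Quoted intermediates are rounded — one last rounding, at 4 significant digits.
Convert: Hardness H = 1.174 GPa = 1.174e+09 Pa.
Working in SI base units: W = 122.9 N, H = 1.174e+09 Pa, K = 1.620e-06.
By Archard's law, V = K·W·L/H = 1.620e-06 · 122.9 · 16.59 / 1.174e+09 = 2.813e-12 m³.

value=2.813e-12 m^3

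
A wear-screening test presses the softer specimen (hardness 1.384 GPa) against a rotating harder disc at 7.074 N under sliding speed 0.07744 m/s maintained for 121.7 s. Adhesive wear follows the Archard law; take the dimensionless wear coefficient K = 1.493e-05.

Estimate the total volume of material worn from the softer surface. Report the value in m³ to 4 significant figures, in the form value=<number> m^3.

value=7.192e-13 m^3

Intermediates are displayed rounded — all working math carries full precision — a single final rounding to 4 significant digits.
Convert: The distance L = v·t = 0.07744 m/s × 121.7 s = 9.424 m.
Convert: Hardness H = 1.384 GPa = 1.384e+09 Pa.
Working in SI base units: W = 7.074 N, H = 1.384e+09 Pa, K = 1.493e-05.
Archard volume V = K·W·L/H = 1.493e-05 · 7.074 · 9.424 / 1.384e+09 = 7.192e-13 m³.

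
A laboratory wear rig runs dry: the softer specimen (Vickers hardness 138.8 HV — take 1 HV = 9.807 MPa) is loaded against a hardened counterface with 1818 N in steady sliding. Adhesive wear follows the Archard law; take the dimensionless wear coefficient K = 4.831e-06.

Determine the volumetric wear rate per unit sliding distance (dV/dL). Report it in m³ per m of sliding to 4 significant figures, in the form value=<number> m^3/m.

The intermediates are printed rounded, and the algebra holds exact precision — one final rounding: four significant digits.
Hardness H = 138.8 HV × 9.807 MPa/HV = 1361 MPa = 1.361e+09 Pa.
In SI base units, W = 1818 N, H = 1.361e+09 Pa, K = 4.831e-06.
The wear rate dV/dL = K·W/H (no L dependence): 4.831e-06 · 1818 / 1.361e+09 = 6.452e-12 m³/m.

value=6.452e-12 m^3/m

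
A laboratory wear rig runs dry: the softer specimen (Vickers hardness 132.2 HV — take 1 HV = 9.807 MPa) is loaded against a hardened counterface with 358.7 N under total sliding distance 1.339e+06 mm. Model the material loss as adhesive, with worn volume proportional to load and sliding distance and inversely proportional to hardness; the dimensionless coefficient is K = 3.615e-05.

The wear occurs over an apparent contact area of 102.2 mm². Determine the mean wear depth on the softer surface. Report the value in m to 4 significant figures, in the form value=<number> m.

value=1.310e-04 m

Displayed values are rounded. All arithmetic carries full precision, and rounded once at the end: four significant digits.
Convert: Sliding distance L = 1.339e+06 mm = 1339 m.
Convert: Hardness H = 132.2 HV × 9.807 MPa/HV = 1296 MPa = 1.296e+09 Pa.
Convert: Contact area A = 102.2 mm² = 1.022e-04 m².
Working in SI base units: W = 358.7 N, H = 1.296e+09 Pa, K = 3.615e-05.
Apply Archard: V = K·W·L/H = 3.615e-05 · 358.7 · 1339 / 1.296e+09 = 1.339e-08 m³.
Wear depth h = V/A = 1.339e-08 / 1.022e-04 = 1.310e-04 m.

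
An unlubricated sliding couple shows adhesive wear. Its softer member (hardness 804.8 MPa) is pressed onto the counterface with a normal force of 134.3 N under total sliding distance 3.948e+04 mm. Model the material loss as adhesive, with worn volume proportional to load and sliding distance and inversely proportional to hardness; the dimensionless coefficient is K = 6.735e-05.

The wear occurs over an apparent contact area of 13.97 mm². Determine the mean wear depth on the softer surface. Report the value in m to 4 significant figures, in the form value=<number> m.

Intermediate values are displayed rounded, and each operation runs at full float precision; one last rounding: four significant figures.
Convert: Path length L = 3.948e+04 mm = 39.48 m.
Convert: Hardness H = 804.8 MPa = 8.048e+08 Pa.
Convert: Contact area A = 13.97 mm² = 1.397e-05 m².
SI base units throughout: W = 134.3 N, H = 8.048e+08 Pa, K = 6.735e-05.
Volume removed: V = K·W·L/H = 6.735e-05 · 134.3 · 39.48 / 8.048e+08 = 4.437e-10 m³.
Average depth h = V/A = 4.437e-10 / 1.397e-05 = 3.176e-05 m.

value=3.176e-05 m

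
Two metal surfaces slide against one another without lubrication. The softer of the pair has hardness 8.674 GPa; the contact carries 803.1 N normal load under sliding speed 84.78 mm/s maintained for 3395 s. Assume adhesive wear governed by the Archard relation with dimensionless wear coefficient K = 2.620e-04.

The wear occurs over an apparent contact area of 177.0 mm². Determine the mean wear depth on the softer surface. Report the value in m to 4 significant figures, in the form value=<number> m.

value=3.945e-05 m

Every step runs at full precision. Intermediate values are shown rounded. Rounded once at the end, at four significant digits.
Sliding speed v = 84.78 mm/s = 0.08478 m/s. Distance covered L = v·t = 0.08478 m/s × 3395 s = 287.8 m.
Hardness H = 8.674 GPa = 8.674e+09 Pa.
Contact area A = 177.0 mm² = 1.770e-04 m².
Expressed in SI base units: W = 803.1 N, H = 8.674e+09 Pa, K = 2.620e-04.
By Archard's law, V = K·W·L/H = 2.620e-04 · 803.1 · 287.8 / 8.674e+09 = 6.982e-09 m³.
Depth of wear h = V/A = 6.982e-09 / 1.770e-04 = 3.945e-05 m.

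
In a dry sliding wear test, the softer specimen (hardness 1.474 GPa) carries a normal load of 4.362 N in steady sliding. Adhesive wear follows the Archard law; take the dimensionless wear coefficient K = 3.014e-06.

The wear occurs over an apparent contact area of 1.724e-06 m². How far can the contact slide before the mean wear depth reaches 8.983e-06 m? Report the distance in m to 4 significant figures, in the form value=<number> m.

All arithmetic carries exact precision; intermediates are printed rounded, and rounded once at the end: four significant figures.
Hardness H = 1.474 GPa = 1.474e+09 Pa.
As SI base values: W = 4.362 N, H = 1.474e+09 Pa, K = 3.014e-06.
At the depth limit, V_lim = h_lim·A = 8.983e-06 · 1.724e-06 = 1.549e-11 m³.
Thus life L = V_lim·H/(K·W) = 1.549e-11 · 1.474e+09 / (3.014e-06 · 4.362) = 1736 m.

value=1736 m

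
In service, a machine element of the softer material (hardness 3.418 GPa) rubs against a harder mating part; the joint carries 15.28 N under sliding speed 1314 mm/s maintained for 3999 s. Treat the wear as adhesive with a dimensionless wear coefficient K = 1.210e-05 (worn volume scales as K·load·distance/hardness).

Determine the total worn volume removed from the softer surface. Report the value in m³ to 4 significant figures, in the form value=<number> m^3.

value=2.842e-10 m^3

All arithmetic maintains exact precision, and intermediates are displayed rounded; one last rounding to 4 significant figures.
Convert: Sliding speed v = 1314 mm/s = 1.314 m/s. Total distance L = v·t = 1.314 m/s × 3999 s = 5255 m.
Convert: Hardness H = 3.418 GPa = 3.418e+09 Pa.
Expressed in SI base units: W = 15.28 N, H = 3.418e+09 Pa, K = 1.210e-05.
By Archard's law, V = K·W·L/H = 1.210e-05 · 15.28 · 5255 / 3.418e+09 = 2.842e-10 m³.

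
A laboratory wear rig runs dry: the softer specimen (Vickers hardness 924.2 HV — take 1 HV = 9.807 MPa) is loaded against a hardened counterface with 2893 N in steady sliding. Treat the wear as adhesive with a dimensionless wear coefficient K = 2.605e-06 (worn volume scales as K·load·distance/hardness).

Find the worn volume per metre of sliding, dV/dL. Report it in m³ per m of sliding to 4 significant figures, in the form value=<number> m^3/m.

Intermediate values appear rounded — the computation holds exact precision — a single final rounding to 4 significant figures.
Convert: Hardness H = 924.2 HV × 9.807 MPa/HV = 9064 MPa = 9.064e+09 Pa.
Collected in SI base units: W = 2893 N, H = 9.064e+09 Pa, K = 2.605e-06.
The wear rate dV/dL = K·W/H — distance-free: 2.605e-06 · 2893 / 9.064e+09 = 8.315e-13 m³/m.

value=8.315e-13 m^3/m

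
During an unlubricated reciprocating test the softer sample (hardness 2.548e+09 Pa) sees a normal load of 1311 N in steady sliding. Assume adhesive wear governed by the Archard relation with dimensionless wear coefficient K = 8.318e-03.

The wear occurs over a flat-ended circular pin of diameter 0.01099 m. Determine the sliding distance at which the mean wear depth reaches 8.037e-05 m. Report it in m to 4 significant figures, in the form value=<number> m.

value=1.781 m

The algebra carries full precision, and printed values are rounded — rounded once at the end: 4 significant digits.
Convert: Contact area A = π·d²/4 = π·(0.01099 m)²/4 = 9.486e-05 m².
In SI base units: W = 1311 N, H = 2.548e+09 Pa, K = 8.318e-03.
At the depth limit, V_lim = h_lim·A = 8.037e-05 · 9.486e-05 = 7.624e-09 m³.
Sliding life L = V_lim·H/(K·W) = 7.624e-09 · 2.548e+09 / (8.318e-03 · 1311) = 1.781 m.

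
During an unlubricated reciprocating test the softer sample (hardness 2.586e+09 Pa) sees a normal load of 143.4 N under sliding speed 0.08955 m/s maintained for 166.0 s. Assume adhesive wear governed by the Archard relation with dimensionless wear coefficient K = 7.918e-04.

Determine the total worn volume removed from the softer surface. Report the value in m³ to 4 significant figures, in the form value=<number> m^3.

Printed values are rounded, and all arithmetic holds exact precision, and a lone final rounding, at four significant digits.
Convert: Total distance L = v·t = 0.08955 m/s × 166.0 s = 14.87 m.
Working in SI base units: W = 143.4 N, H = 2.586e+09 Pa, K = 7.918e-04.
Apply Archard: V = K·W·L/H = 7.918e-04 · 143.4 · 14.87 / 2.586e+09 = 6.527e-10 m³.

value=6.527e-10 m^3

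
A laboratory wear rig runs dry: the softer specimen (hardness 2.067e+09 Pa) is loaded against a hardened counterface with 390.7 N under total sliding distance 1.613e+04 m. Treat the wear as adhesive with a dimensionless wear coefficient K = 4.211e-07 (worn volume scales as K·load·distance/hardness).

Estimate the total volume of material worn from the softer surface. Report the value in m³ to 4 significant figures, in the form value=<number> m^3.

Intermediate values are printed rounded, and the computation runs at full precision, and a single final rounding, at 4 significant figures.
Expressed in SI base units: W = 390.7 N, H = 2.067e+09 Pa, K = 4.211e-07.
Apply Archard: V = K·W·L/H = 4.211e-07 · 390.7 · 1.613e+04 / 2.067e+09 = 1.284e-09 m³.

value=1.284e-09 m^3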